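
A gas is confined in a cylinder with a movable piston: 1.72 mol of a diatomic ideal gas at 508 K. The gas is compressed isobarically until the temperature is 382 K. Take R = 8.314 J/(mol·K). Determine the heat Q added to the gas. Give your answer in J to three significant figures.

Isobaric: W = nRΔT = (1.72)(8.314)(-126) = -1802 J.
ΔU = nCᵥΔT with Cᵥ = 5R/2: ΔU = (1.72)(20.79)(-126) = -4505 J.
Q = ΔU + W = -4505 − 1802 = -6306 J.

Q ≈ -6310 J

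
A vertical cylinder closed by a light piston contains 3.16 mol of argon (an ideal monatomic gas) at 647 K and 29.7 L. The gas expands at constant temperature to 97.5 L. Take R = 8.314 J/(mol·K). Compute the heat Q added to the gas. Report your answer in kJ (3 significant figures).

Isothermal ⇒ ΔU = 0, so Q = W = nRT ln(V₂/V₁).
Q = (3.16)(8.314)(647) ln(97.5/29.7) = 16998 × 1.189 = 20206 J.

Q ≈ 20.2 kJ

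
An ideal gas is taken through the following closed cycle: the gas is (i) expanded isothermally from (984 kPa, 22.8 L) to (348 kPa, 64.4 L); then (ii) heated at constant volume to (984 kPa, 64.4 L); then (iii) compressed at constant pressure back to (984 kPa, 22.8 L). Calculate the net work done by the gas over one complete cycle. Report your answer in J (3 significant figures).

Leg (i): W = PᵢVᵢ ln(V_f/Vᵢ) = (22435) ln(64.4/22.8) = 23296 J.
Leg (ii): W = 0.
Leg (iii): W = PΔV = (984)(22.8 − 64.4) = -40934 J.
W_net = 23296 − 40934 = -17639 J.

W_net ≈ -17600 J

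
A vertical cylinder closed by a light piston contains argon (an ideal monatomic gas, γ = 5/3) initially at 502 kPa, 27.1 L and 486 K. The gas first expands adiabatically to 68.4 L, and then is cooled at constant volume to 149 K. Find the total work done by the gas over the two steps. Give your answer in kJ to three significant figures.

W_total ≈ 9.40 kJ

Step 1 (adiabatic): W = (P₁V₁ − P₂V₂)/(γ−1) = (13604 − 7339)/0.667 = 9398 J.
Step 2 (isochoric): W = 0 (constant volume).
W_total = 9398 + 0 = 9398 J.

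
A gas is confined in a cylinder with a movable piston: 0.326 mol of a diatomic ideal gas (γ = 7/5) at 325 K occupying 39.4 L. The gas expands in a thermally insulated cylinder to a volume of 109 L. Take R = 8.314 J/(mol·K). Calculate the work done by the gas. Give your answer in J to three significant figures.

W ≈ 736 J

Adiabatic: TV^(γ−1) = const with γ = 7/5.
T₂ = T₁ (V₁/V₂)^(γ−1) = 325 × (39.4/109)^0.4 = 325 × 0.6656 = 216.3 K.
W_by = nCᵥ(T₁ − T₂) = (0.326)(20.79)(325 − 216.3) = 736.4 J.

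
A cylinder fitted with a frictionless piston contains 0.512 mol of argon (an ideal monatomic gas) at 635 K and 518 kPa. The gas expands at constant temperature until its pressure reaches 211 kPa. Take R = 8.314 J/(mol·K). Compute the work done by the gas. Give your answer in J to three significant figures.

Isothermal process: W = nRT ln(V₂/V₁) = nRT ln(P₁/P₂).
W = (0.512)(8.314)(635) × ln(518/211)
  = 2703 × ln(2.455) = 2703 × 0.8981
W_by_gas = 2428 J.

W ≈ 2430 J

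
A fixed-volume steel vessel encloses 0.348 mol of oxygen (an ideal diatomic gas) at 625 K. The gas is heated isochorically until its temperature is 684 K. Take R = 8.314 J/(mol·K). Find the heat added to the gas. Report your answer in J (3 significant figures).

Q ≈ 427 J

Constant volume ⇒ W = 0, so Q = ΔU = nCᵥΔT with Cᵥ = 5R/2 = 20.79 J/(mol·K).
ΔU = (0.348)(20.79)(684 − 625) = 426.8 J.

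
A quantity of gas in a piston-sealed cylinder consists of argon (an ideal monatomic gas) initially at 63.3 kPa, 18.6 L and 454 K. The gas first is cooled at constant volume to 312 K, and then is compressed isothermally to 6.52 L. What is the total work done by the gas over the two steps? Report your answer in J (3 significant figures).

Step 1 (isochoric): W = 0 (constant volume).
After step 1: P = 43.5 kPa (V unchanged).
Step 2 (isothermal): W = P₁V₁ ln(V₂/V₁) = (809.1) ln(6.52/18.6) = -848.2 J.
W_total = 0 − 848.2 = -848.2 J.

W_total ≈ -848 J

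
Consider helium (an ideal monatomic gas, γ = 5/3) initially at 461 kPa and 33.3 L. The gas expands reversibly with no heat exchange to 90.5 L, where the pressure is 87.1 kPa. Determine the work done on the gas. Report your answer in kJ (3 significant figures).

W ≈ -11.2 kJ

Adiabatic: W = (P₁V₁ − P₂V₂)/(γ − 1) with γ = 5/3.
P₁V₁ = 15351 J, P₂V₂ = 7883 J.
W = (15351 − 7883) / 0.6667 = 11203 J.
Work on gas = −W_by = -11203 J.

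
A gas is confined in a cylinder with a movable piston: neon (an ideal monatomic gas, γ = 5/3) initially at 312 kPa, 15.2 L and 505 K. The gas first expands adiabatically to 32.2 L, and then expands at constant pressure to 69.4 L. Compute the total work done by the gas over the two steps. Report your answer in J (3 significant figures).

W_total ≈ 6120 J

Step 1 (adiabatic): W = (P₁V₁ − P₂V₂)/(γ−1) = (4742 − 2875)/0.667 = 2801 J.
After step 1: P = 89.29 kPa, V = 32.2 L, T = 306.2 K.
Step 2 (isobaric): W = PΔV = (89.29 kPa)(69.4 − 32.2 L) = 3322 J.
W_total = 2801 + 3322 = 6122 J.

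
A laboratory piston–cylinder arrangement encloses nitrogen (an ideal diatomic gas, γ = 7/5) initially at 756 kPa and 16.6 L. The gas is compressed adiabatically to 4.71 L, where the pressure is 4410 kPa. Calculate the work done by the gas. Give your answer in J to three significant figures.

W ≈ -20600 J

Adiabatic: W = (P₁V₁ − P₂V₂)/(γ − 1) with γ = 7/5.
P₁V₁ = 12550 J, P₂V₂ = 20771 J.
W = (12550 − 20771) / 0.4 = -20554 J.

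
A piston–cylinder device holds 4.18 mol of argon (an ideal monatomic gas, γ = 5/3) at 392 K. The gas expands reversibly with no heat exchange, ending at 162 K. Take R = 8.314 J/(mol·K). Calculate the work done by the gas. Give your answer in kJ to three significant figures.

Adiabatic ⇒ Q = 0, so W_by = −ΔU = nCᵥ(T₁ − T₂).
Cᵥ = 3R/2 = 12.47 J/(mol·K).
W = (4.18)(12.47)(392 − 162) = 11990 J.

W ≈ 12.0 kJ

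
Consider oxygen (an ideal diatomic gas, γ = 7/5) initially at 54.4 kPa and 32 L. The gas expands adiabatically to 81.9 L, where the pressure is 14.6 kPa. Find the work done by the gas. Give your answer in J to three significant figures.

Adiabatic: W = (P₁V₁ − P₂V₂)/(γ − 1) with γ = 7/5.
P₁V₁ = 1741 J, P₂V₂ = 1196 J.
W = (1741 − 1196) / 0.4 = 1363 J.

W ≈ 1360 J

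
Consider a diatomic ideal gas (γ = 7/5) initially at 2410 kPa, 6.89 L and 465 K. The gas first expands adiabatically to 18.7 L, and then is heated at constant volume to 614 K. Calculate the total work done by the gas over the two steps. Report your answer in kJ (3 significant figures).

Step 1 (adiabatic): W = (P₁V₁ − P₂V₂)/(γ−1) = (16605 − 11137)/0.4 = 13669 J.
Step 2 (isochoric): W = 0 (constant volume).
W_total = 13669 + 0 = 13669 J.

W_total ≈ 13.7 kJ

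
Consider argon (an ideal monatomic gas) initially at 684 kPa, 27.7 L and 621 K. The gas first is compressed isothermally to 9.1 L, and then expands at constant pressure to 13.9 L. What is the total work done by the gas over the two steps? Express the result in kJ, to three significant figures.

W_total ≈ -11.1 kJ

Step 1 (isothermal): W = P₁V₁ ln(V₂/V₁) = (18947) ln(9.1/27.7) = -21091 J.
After step 1: P = 2082 kPa, V = 9.1 L, T = 621 K.
Step 2 (isobaric): W = PΔV = (2082 kPa)(13.9 − 9.1 L) = 9994 J.
W_total = -21091 + 9994 = -11097 J.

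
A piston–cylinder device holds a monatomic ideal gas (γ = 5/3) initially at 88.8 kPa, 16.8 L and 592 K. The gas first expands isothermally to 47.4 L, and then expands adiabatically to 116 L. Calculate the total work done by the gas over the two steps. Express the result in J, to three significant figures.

Step 1 (isothermal): W = P₁V₁ ln(V₂/V₁) = (1492) ln(47.4/16.8) = 1547 J.
After step 1: P = 31.47 kPa, V = 47.4 L, T = 592 K.
Step 2 (adiabatic): W = (P₁V₁ − P₂V₂)/(γ−1) = (1492 − 821.5)/0.667 = 1006 J.
W_total = 1547 + 1006 = 2553 J.

W_total ≈ 2550 J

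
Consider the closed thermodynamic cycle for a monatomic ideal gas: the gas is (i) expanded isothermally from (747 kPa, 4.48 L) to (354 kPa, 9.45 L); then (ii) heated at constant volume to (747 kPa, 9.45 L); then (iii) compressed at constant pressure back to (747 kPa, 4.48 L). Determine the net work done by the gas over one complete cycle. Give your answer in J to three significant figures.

Leg (i): W = PᵢVᵢ ln(V_f/Vᵢ) = (3347) ln(9.45/4.48) = 2498 J.
Leg (ii): W = 0.
Leg (iii): W = PΔV = (747)(4.48 − 9.45) = -3713 J.
W_net = 2498 − 3713 = -1215 J.

W_net ≈ -1210 J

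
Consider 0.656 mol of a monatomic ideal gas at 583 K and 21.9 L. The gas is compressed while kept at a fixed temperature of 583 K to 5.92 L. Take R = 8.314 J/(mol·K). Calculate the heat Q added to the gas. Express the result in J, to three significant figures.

Isothermal ⇒ ΔU = 0, so Q = W = nRT ln(V₂/V₁).
Q = (0.656)(8.314)(583) ln(5.92/21.9) = 3180 × -1.308 = -4159 J.

Q ≈ -4160 J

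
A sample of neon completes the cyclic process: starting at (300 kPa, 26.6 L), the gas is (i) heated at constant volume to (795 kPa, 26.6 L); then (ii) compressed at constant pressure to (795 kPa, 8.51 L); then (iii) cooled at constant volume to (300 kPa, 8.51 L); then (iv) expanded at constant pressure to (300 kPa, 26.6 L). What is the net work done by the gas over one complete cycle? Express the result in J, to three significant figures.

W_net ≈ -8950 J

Constant-volume legs do no work.
W(ii) = (795)(8.51 − 26.6) = -14382 J; W(iv) = (300)(26.6 − 8.51) = 5427 J.
W_net = -14382 + 5427 = -8955 J (the counter-clockwise enclosed area).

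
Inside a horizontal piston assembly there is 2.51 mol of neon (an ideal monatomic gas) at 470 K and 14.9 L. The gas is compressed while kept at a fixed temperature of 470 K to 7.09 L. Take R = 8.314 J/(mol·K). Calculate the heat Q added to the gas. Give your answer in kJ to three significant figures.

Isothermal ⇒ ΔU = 0, so Q = W = nRT ln(V₂/V₁).
Q = (2.51)(8.314)(470) ln(7.09/14.9) = 9808 × -0.7427 = -7284 J.

Q ≈ -7.28 kJ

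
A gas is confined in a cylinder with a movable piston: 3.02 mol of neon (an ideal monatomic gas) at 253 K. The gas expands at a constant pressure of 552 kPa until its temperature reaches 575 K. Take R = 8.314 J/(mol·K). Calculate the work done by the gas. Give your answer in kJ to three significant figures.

Isobaric: W = P ΔV = nR ΔT.
W = (3.02)(8.314)(575 − 253) = 8085 J.

W ≈ 8.08 kJ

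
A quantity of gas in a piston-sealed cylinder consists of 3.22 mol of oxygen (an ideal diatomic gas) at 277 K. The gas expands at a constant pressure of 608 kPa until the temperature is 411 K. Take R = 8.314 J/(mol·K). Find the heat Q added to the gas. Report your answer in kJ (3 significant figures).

Isobaric: W = nRΔT = (3.22)(8.314)(134) = 3587 J.
ΔU = nCᵥΔT with Cᵥ = 5R/2: ΔU = (3.22)(20.79)(134) = 8968 J.
Q = ΔU + W = 8968 + 3587 = 12556 J.

Q ≈ 12.6 kJ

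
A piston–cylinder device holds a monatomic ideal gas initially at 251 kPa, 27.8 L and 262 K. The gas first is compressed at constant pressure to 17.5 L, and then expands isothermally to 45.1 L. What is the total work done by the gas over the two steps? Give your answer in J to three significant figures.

W_total ≈ 1570 J

Step 1 (isobaric): W = PΔV = (251 kPa)(17.5 − 27.8 L) = -2585 J.
After step 1: P = 251 kPa, V = 17.5 L, T = 164.9 K.
Step 2 (isothermal): W = P₁V₁ ln(V₂/V₁) = (4392) ln(45.1/17.5) = 4158 J.
W_total = -2585 + 4158 = 1573 J.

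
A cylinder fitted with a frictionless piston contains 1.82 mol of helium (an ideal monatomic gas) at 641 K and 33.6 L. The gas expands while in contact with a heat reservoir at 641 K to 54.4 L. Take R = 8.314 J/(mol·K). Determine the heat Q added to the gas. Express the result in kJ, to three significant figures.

Isothermal ⇒ ΔU = 0, so Q = W = nRT ln(V₂/V₁).
Q = (1.82)(8.314)(641) ln(54.4/33.6) = 9699 × 0.4818 = 4673 J.

Q ≈ 4.67 kJ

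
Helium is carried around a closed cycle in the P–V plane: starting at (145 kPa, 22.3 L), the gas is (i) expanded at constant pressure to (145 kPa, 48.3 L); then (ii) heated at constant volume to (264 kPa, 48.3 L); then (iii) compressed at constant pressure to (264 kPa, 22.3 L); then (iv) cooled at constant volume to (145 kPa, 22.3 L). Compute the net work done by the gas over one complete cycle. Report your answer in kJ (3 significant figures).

Constant-volume legs do no work.
W(i) = (145)(48.3 − 22.3) = 3770 J; W(iii) = (264)(22.3 − 48.3) = -6864 J.
W_net = 3770 − 6864 = -3094 J (the counter-clockwise enclosed area).

W_net ≈ -3.09 kJ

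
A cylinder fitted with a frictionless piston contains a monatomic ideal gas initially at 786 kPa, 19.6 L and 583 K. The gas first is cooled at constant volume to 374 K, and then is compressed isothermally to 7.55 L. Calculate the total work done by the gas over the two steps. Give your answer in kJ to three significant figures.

Step 1 (isochoric): W = 0 (constant volume).
After step 1: P = 504.2 kPa (V unchanged).
Step 2 (isothermal): W = P₁V₁ ln(V₂/V₁) = (9883) ln(7.55/19.6) = -9428 J.
W_total = 0 − 9428 = -9428 J.

W_total ≈ -9.43 kJ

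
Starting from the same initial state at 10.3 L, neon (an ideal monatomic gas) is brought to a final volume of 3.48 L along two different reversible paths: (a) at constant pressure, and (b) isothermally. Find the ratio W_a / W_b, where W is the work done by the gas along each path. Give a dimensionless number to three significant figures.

Path (a) isobaric: W = P₁(V₂ − V₁) → W_a/(P₁V₁) = -0.6621.
Path (b) isothermal: W = P₁V₁ ln(V₂/V₁) → W_b/(P₁V₁) = -1.085.
W_a / W_b = -0.6621 / -1.085 = 0.6102.

W_a / W_b ≈ 0.610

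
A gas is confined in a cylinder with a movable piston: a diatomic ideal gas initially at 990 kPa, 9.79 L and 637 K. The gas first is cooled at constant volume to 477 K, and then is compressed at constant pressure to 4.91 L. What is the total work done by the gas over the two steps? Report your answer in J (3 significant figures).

W_total ≈ -3620 J

Step 1 (isochoric): W = 0 (constant volume).
After step 1: P = 741.3 kPa (V unchanged).
Step 2 (isobaric): W = PΔV = (741.3 kPa)(4.91 − 9.79 L) = -3618 J.
W_total = 0 − 3618 = -3618 J.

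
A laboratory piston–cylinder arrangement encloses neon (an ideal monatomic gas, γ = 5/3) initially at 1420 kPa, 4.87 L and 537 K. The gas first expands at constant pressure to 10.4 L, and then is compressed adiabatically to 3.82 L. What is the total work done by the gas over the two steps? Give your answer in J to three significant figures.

Step 1 (isobaric): W = PΔV = (1420 kPa)(10.4 − 4.87 L) = 7853 J.
After step 1: P = 1420 kPa, V = 10.4 L, T = 1147 K.
Step 2 (adiabatic): W = (P₁V₁ − P₂V₂)/(γ−1) = (14768 − 28794)/0.667 = -21039 J.
W_total = 7853 − 21039 = -13186 J.

W_total ≈ -13200 J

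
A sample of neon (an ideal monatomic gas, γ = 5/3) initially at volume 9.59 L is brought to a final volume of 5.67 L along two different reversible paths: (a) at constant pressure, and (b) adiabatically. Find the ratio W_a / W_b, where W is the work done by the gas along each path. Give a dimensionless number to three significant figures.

Path (a) isobaric: W = P₁(V₂ − V₁) → W_a/(P₁V₁) = -0.4088.
Path (b) adiabatic: W = P₁V₁(1 − (V₁/V₂)^(γ−1))/(γ−1) → W_b/(P₁V₁) = -0.6294.
W_a / W_b = -0.4088 / -0.6294 = 0.6495.

W_a / W_b ≈ 0.649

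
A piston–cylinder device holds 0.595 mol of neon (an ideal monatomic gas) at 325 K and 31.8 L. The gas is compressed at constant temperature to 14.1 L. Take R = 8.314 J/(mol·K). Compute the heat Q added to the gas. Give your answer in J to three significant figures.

Isothermal ⇒ ΔU = 0, so Q = W = nRT ln(V₂/V₁).
Q = (0.595)(8.314)(325) ln(14.1/31.8) = 1608 × -0.8133 = -1308 J.

Q ≈ -1310 J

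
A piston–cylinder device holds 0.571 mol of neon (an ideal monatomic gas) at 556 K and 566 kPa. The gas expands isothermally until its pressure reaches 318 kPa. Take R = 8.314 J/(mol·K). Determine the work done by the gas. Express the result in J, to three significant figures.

W ≈ 1520 J

Isothermal process: W = nRT ln(V₂/V₁) = nRT ln(P₁/P₂).
W = (0.571)(8.314)(556) × ln(566/318)
  = 2639 × ln(1.78) = 2639 × 0.5765
W_by_gas = 1522 J.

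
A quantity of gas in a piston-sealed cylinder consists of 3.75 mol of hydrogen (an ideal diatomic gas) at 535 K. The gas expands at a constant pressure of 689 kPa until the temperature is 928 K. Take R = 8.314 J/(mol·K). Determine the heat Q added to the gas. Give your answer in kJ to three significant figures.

Q ≈ 42.9 kJ

Isobaric: W = nRΔT = (3.75)(8.314)(393) = 12253 J.
ΔU = nCᵥΔT with Cᵥ = 5R/2: ΔU = (3.75)(20.79)(393) = 30632 J.
Q = ΔU + W = 30632 + 12253 = 42885 J.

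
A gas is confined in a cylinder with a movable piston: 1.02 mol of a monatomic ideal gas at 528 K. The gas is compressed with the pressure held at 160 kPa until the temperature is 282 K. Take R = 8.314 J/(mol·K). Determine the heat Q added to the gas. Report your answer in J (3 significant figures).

Q ≈ -5220 J

Isobaric: W = nRΔT = (1.02)(8.314)(-246) = -2086 J.
ΔU = nCᵥΔT with Cᵥ = 3R/2: ΔU = (1.02)(12.47)(-246) = -3129 J.
Q = ΔU + W = -3129 − 2086 = -5215 J.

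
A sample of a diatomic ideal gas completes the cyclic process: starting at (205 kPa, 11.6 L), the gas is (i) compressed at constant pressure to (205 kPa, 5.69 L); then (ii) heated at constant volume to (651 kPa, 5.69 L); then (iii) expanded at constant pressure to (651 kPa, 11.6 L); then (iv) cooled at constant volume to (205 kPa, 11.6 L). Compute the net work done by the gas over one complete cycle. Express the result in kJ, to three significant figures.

Constant-volume legs do no work.
W(i) = (205)(5.69 − 11.6) = -1212 J; W(iii) = (651)(11.6 − 5.69) = 3847 J.
W_net = -1212 + 3847 = 2636 J (the clockwise enclosed area).

W_net ≈ 2.64 kJ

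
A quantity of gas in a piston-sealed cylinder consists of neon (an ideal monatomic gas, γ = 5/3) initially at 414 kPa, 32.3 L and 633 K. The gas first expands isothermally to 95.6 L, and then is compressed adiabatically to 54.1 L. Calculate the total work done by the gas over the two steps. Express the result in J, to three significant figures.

Step 1 (isothermal): W = P₁V₁ ln(V₂/V₁) = (13372) ln(95.6/32.3) = 14510 J.
After step 1: P = 139.9 kPa, V = 95.6 L, T = 633 K.
Step 2 (adiabatic): W = (P₁V₁ − P₂V₂)/(γ−1) = (13372 − 19545)/0.667 = -9260 J.
W_total = 14510 − 9260 = 5251 J.

W_total ≈ 5250 J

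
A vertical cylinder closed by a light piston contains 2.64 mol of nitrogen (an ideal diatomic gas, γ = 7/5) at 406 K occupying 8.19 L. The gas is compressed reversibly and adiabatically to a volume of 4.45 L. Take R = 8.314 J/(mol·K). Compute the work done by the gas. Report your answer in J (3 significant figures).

W ≈ -6160 J

Adiabatic: TV^(γ−1) = const with γ = 7/5.
T₂ = T₁ (V₁/V₂)^(γ−1) = 406 × (8.19/4.45)^0.4 = 406 × 1.276 = 518.2 K.
W_by = nCᵥ(T₁ − T₂) = (2.64)(20.79)(406 − 518.2) = -6157 J.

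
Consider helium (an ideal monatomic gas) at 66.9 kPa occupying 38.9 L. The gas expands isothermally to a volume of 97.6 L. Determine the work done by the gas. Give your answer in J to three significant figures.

Isothermal: W = nRT ln(V₂/V₁) = P₁V₁ ln(V₂/V₁).
P₁V₁ = (66.9 kPa)(38.9 L) = 2602 J.
W = 2602 × ln(97.6/38.9) = 2602 × 0.9199
W_by_gas = 2394 J.

W ≈ 2390 J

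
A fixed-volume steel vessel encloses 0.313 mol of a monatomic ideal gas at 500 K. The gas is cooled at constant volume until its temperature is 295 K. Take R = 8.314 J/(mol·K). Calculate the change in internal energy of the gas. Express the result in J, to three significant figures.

ΔU ≈ -800 J

Constant volume ⇒ W = 0, so Q = ΔU = nCᵥΔT with Cᵥ = 3R/2 = 12.47 J/(mol·K).
ΔU = (0.313)(12.47)(295 − 500) = -800.2 J.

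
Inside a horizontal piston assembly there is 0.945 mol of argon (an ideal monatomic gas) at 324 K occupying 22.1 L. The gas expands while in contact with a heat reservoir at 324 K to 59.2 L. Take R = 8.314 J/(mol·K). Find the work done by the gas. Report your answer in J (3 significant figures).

W ≈ 2510 J

Isothermal: W = nRT ln(V₂/V₁).
W = (0.945)(8.314)(324) × ln(59.2/22.1)
  = 2546 × 0.9853
W_by_gas = 2508 J.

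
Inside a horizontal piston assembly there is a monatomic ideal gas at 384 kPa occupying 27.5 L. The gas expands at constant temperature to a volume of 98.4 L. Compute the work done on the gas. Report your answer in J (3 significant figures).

W ≈ -13500 J

Isothermal: W = nRT ln(V₂/V₁) = P₁V₁ ln(V₂/V₁).
P₁V₁ = (384 kPa)(27.5 L) = 10560 J.
W = 10560 × ln(98.4/27.5) = 10560 × 1.275
W_by_gas = 13462 J; work on gas = −W_by = -13462 J.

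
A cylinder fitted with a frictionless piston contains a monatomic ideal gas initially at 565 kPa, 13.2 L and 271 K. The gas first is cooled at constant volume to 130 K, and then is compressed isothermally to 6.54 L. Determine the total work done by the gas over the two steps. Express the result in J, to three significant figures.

W_total ≈ -2510 J

Step 1 (isochoric): W = 0 (constant volume).
After step 1: P = 271 kPa (V unchanged).
Step 2 (isothermal): W = P₁V₁ ln(V₂/V₁) = (3578) ln(6.54/13.2) = -2513 J.
W_total = 0 − 2513 = -2513 J.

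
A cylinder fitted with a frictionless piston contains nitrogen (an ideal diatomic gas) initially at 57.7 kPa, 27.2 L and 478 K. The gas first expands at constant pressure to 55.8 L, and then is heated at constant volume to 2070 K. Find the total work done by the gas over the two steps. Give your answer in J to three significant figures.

Step 1 (isobaric): W = PΔV = (57.7 kPa)(55.8 − 27.2 L) = 1650 J.
Step 2 (isochoric): W = 0 (constant volume).
W_total = 1650 + 0 = 1650 J.

W_total ≈ 1650 J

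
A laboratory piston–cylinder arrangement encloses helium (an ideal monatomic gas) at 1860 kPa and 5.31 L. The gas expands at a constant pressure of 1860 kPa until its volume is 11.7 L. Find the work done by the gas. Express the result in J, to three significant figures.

Isobaric: W = P ΔV.
W = (1860 kPa)(11.7 − 5.31 L) = (1860)(6.39) = 11885 J.

W ≈ 11900 J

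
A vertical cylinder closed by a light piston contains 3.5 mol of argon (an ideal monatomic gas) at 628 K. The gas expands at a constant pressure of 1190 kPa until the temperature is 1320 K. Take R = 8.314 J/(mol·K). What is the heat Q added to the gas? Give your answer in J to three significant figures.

Q ≈ 50300 J

Isobaric: W = nRΔT = (3.5)(8.314)(692) = 20137 J.
ΔU = nCᵥΔT with Cᵥ = 3R/2: ΔU = (3.5)(12.47)(692) = 30205 J.
Q = ΔU + W = 30205 + 20137 = 50341 J.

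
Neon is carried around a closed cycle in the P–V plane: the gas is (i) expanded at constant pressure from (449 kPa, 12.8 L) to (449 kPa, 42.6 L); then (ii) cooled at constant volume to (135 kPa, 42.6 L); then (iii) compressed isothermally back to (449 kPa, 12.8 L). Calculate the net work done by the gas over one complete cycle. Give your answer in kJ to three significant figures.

W_net ≈ 6.47 kJ

Leg (i): W = PΔV = (449)(42.6 − 12.8) = 13380 J.
Leg (ii): W = 0.
Leg (iii): W = PᵢVᵢ ln(V_f/Vᵢ) = (5751) ln(12.8/42.6) = -6915 J.
W_net = 13380 − 6915 = 6465 J.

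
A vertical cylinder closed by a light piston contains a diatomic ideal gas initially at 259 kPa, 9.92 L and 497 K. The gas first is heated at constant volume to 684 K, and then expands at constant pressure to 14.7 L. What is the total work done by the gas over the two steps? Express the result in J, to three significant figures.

W_total ≈ 1700 J

Step 1 (isochoric): W = 0 (constant volume).
After step 1: P = 356.5 kPa (V unchanged).
Step 2 (isobaric): W = PΔV = (356.5 kPa)(14.7 − 9.92 L) = 1704 J.
W_total = 0 + 1704 = 1704 J.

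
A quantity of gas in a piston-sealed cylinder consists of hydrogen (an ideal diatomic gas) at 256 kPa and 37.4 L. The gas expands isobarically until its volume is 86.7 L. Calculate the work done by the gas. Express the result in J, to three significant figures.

W ≈ 12600 J

Isobaric: W = P ΔV.
W = (256 kPa)(86.7 − 37.4 L) = (256)(49.3) = 12621 J.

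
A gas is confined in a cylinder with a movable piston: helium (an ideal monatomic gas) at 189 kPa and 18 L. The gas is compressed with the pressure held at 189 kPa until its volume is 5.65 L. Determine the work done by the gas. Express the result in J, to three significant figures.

Isobaric: W = P ΔV.
W = (189 kPa)(5.65 − 18 L) = (189)(-12.35) = -2334 J.

W ≈ -2330 J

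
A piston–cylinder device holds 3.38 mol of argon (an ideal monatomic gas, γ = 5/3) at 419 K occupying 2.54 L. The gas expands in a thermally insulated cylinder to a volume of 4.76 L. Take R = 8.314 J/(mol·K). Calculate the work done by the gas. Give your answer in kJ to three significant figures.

W ≈ 6.04 kJ

Adiabatic: TV^(γ−1) = const with γ = 5/3.
T₂ = T₁ (V₁/V₂)^(γ−1) = 419 × (2.54/4.76)^0.667 = 419 × 0.6579 = 275.7 K.
W_by = nCᵥ(T₁ − T₂) = (3.38)(12.47)(419 − 275.7) = 6042 J.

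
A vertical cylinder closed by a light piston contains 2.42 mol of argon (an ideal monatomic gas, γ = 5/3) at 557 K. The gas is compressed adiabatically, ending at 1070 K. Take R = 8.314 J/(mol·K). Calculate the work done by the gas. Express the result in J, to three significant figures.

Adiabatic ⇒ Q = 0, so W_by = −ΔU = nCᵥ(T₁ − T₂).
Cᵥ = 3R/2 = 12.47 J/(mol·K).
W = (2.42)(12.47)(557 − 1070) = -15482 J.

W ≈ -15500 J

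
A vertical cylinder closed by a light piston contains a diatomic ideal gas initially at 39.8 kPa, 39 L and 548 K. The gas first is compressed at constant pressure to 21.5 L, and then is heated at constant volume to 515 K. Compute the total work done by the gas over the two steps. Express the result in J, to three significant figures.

Step 1 (isobaric): W = PΔV = (39.8 kPa)(21.5 − 39 L) = -696.5 J.
Step 2 (isochoric): W = 0 (constant volume).
W_total = -696.5 + 0 = -696.5 J.

W_total ≈ -696 J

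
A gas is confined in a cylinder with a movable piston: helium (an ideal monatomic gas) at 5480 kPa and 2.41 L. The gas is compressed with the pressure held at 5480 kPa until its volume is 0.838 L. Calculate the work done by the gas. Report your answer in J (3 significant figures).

Isobaric: W = P ΔV.
W = (5480 kPa)(0.838 − 2.41 L) = (5480)(-1.572) = -8615 J.

W ≈ -8610 J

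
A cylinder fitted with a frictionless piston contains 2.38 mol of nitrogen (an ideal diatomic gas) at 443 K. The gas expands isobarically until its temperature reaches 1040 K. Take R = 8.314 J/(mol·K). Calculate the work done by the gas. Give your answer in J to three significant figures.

W ≈ 11800 J

Isobaric: W = P ΔV = nR ΔT.
W = (2.38)(8.314)(1040 − 443) = 11813 J.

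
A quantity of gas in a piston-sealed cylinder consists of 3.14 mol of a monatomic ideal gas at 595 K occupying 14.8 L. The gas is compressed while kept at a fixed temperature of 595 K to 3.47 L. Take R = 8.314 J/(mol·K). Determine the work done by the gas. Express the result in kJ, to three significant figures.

W ≈ -22.5 kJ

Isothermal: W = nRT ln(V₂/V₁).
W = (3.14)(8.314)(595) × ln(3.47/14.8)
  = 15533 × -1.45
W_by_gas = -22530 J.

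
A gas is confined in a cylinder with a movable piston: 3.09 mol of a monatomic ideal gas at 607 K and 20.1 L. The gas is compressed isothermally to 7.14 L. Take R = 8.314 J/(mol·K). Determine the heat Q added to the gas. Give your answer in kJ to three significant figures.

Q ≈ -16.1 kJ

Isothermal ⇒ ΔU = 0, so Q = W = nRT ln(V₂/V₁).
Q = (3.09)(8.314)(607) ln(7.14/20.1) = 15594 × -1.035 = -16140 J.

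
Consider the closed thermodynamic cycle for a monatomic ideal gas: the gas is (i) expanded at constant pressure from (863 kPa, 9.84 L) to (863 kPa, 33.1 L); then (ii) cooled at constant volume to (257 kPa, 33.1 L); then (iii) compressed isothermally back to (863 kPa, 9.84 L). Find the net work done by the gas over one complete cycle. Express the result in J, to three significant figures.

Leg (i): W = PΔV = (863)(33.1 − 9.84) = 20073 J.
Leg (ii): W = 0.
Leg (iii): W = PᵢVᵢ ln(V_f/Vᵢ) = (8507) ln(9.84/33.1) = -10319 J.
W_net = 20073 − 10319 = 9754 J.

W_net ≈ 9750 J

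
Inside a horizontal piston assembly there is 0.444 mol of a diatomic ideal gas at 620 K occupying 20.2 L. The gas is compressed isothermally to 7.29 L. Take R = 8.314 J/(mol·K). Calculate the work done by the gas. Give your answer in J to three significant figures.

W ≈ -2330 J

Isothermal: W = nRT ln(V₂/V₁).
W = (0.444)(8.314)(620) × ln(7.29/20.2)
  = 2289 × -1.019
W_by_gas = -2333 J.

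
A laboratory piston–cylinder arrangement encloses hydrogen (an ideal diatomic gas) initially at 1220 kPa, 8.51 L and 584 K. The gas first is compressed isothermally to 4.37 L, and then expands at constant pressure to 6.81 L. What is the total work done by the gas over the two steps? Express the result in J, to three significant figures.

W_total ≈ -1120 J

Step 1 (isothermal): W = P₁V₁ ln(V₂/V₁) = (10382) ln(4.37/8.51) = -6920 J.
After step 1: P = 2376 kPa, V = 4.37 L, T = 584 K.
Step 2 (isobaric): W = PΔV = (2376 kPa)(6.81 − 4.37 L) = 5797 J.
W_total = -6920 + 5797 = -1123 J.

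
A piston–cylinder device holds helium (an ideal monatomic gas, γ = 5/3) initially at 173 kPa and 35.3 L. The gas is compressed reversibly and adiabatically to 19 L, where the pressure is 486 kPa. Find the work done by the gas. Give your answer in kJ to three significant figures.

W ≈ -4.69 kJ

Adiabatic: W = (P₁V₁ − P₂V₂)/(γ − 1) with γ = 5/3.
P₁V₁ = 6107 J, P₂V₂ = 9234 J.
W = (6107 − 9234) / 0.6667 = -4691 J.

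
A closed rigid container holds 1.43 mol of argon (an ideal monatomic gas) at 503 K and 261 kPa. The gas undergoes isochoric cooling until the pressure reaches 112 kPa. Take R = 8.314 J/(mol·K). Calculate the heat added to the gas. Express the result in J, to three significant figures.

Q ≈ -5120 J

Constant volume ⇒ W = 0, so Q = ΔU = nCᵥΔT with Cᵥ = 3R/2 = 12.47 J/(mol·K).
At constant V, T₂/T₁ = P₂/P₁ ⇒ ΔT = T₁(P₂/P₁ − 1) = 503·(112/261 − 1) = -287.2 K.
ΔU = (1.43)(12.47)(-287.2) = -5121 J.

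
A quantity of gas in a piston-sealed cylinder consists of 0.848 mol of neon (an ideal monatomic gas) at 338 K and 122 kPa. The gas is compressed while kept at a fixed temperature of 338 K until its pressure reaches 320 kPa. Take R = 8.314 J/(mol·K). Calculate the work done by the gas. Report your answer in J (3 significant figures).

Isothermal process: W = nRT ln(V₂/V₁) = nRT ln(P₁/P₂).
W = (0.848)(8.314)(338) × ln(122/320)
  = 2383 × ln(0.3812) = 2383 × -0.9643
W_by_gas = -2298 J.

W ≈ -2300 J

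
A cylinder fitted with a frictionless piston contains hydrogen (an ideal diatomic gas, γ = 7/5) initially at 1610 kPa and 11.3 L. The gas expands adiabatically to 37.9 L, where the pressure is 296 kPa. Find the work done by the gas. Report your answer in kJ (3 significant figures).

W ≈ 17.4 kJ

Adiabatic: W = (P₁V₁ − P₂V₂)/(γ − 1) with γ = 7/5.
P₁V₁ = 18193 J, P₂V₂ = 11218 J.
W = (18193 − 11218) / 0.4 = 17437 J.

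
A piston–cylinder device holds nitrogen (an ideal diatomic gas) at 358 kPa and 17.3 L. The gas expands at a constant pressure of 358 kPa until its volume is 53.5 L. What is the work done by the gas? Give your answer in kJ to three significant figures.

Isobaric: W = P ΔV.
W = (358 kPa)(53.5 − 17.3 L) = (358)(36.2) = 12960 J.

W ≈ 13.0 kJ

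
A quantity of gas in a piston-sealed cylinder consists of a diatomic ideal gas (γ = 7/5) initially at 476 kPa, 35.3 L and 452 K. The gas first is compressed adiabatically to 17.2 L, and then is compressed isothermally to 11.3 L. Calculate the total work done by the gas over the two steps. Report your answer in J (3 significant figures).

W_total ≈ -23400 J

Step 1 (adiabatic): W = (P₁V₁ − P₂V₂)/(γ−1) = (16803 − 22402)/0.4 = -13997 J.
After step 1: P = 1302 kPa, V = 17.2 L, T = 602.6 K.
Step 2 (isothermal): W = P₁V₁ ln(V₂/V₁) = (22402) ln(11.3/17.2) = -9411 J.
W_total = -13997 − 9411 = -23408 J.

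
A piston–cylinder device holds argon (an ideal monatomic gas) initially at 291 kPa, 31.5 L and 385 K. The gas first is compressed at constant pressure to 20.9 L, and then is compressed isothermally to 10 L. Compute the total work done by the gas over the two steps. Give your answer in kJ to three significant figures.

Step 1 (isobaric): W = PΔV = (291 kPa)(20.9 − 31.5 L) = -3085 J.
After step 1: P = 291 kPa, V = 20.9 L, T = 255.4 K.
Step 2 (isothermal): W = P₁V₁ ln(V₂/V₁) = (6082) ln(10/20.9) = -4483 J.
W_total = -3085 − 4483 = -7568 J.

W_total ≈ -7.57 kJ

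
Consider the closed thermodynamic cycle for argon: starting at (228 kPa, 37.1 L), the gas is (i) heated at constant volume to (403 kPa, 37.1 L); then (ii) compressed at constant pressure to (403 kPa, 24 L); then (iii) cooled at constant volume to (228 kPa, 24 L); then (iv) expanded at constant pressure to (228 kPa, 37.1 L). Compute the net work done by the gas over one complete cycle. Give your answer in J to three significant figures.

Constant-volume legs do no work.
W(ii) = (403)(24 − 37.1) = -5279 J; W(iv) = (228)(37.1 − 24) = 2987 J.
W_net = -5279 + 2987 = -2292 J (the counter-clockwise enclosed area).

W_net ≈ -2290 J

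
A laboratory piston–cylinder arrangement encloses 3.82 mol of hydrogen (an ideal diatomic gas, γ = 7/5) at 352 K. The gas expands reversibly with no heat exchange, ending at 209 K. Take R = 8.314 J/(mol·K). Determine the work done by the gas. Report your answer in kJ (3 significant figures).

W ≈ 11.4 kJ

Adiabatic ⇒ Q = 0, so W_by = −ΔU = nCᵥ(T₁ − T₂).
Cᵥ = 5R/2 = 20.79 J/(mol·K).
W = (3.82)(20.79)(352 − 209) = 11354 J.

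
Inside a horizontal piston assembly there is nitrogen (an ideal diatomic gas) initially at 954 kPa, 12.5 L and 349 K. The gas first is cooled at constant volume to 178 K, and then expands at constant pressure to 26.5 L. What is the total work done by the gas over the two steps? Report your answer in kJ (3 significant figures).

W_total ≈ 6.81 kJ

Step 1 (isochoric): W = 0 (constant volume).
After step 1: P = 486.6 kPa (V unchanged).
Step 2 (isobaric): W = PΔV = (486.6 kPa)(26.5 − 12.5 L) = 6812 J.
W_total = 0 + 6812 = 6812 J.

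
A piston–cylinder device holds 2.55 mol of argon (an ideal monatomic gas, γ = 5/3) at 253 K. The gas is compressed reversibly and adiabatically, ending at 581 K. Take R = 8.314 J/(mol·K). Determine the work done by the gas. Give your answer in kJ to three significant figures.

Adiabatic ⇒ Q = 0, so W_by = −ΔU = nCᵥ(T₁ − T₂).
Cᵥ = 3R/2 = 12.47 J/(mol·K).
W = (2.55)(12.47)(253 − 581) = -10431 J.

W ≈ -10.4 kJ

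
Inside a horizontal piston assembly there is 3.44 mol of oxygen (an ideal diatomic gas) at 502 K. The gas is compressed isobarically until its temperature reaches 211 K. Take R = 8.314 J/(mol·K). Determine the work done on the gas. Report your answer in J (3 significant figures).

Isobaric: W = P ΔV = nR ΔT.
W = (3.44)(8.314)(211 − 502) = -8323 J.
Work on gas = −W_by = 8323 J.

W ≈ 8320 J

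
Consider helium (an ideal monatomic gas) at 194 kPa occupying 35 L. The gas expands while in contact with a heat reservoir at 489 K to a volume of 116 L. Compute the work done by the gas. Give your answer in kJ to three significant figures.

Isothermal: W = nRT ln(V₂/V₁) = P₁V₁ ln(V₂/V₁).
P₁V₁ = (194 kPa)(35 L) = 6790 J.
W = 6790 × ln(116/35) = 6790 × 1.198
W_by_gas = 8136 J.

W ≈ 8.14 kJ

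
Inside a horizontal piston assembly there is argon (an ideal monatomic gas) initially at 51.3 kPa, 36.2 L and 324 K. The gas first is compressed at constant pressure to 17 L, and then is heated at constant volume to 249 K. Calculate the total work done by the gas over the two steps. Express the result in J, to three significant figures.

Step 1 (isobaric): W = PΔV = (51.3 kPa)(17 − 36.2 L) = -985 J.
Step 2 (isochoric): W = 0 (constant volume).
W_total = -985 + 0 = -985 J.

W_total ≈ -985 J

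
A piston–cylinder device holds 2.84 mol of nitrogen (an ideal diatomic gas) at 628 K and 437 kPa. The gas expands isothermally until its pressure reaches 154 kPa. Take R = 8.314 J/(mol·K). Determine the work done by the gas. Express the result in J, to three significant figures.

W ≈ 15500 J

Isothermal process: W = nRT ln(V₂/V₁) = nRT ln(P₁/P₂).
W = (2.84)(8.314)(628) × ln(437/154)
  = 14828 × ln(2.838) = 14828 × 1.043
W_by_gas = 15466 J.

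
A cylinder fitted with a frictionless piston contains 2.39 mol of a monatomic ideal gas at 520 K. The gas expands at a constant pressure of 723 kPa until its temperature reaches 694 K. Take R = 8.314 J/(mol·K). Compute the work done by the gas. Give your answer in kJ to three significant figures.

W ≈ 3.46 kJ

Isobaric: W = P ΔV = nR ΔT.
W = (2.39)(8.314)(694 − 520) = 3457 J.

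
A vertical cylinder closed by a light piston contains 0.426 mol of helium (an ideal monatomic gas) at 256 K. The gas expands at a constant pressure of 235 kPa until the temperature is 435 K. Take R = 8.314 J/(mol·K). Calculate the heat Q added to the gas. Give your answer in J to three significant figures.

Isobaric: W = nRΔT = (0.426)(8.314)(179) = 634 J.
ΔU = nCᵥΔT with Cᵥ = 3R/2: ΔU = (0.426)(12.47)(179) = 951 J.
Q = ΔU + W = 951 + 634 = 1585 J.

Q ≈ 1580 J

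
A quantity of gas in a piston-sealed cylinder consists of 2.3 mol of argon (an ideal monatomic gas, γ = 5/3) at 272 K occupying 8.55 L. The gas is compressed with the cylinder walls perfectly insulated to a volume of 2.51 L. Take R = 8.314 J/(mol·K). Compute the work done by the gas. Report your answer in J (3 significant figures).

W ≈ -9860 J

Adiabatic: TV^(γ−1) = const with γ = 5/3.
T₂ = T₁ (V₁/V₂)^(γ−1) = 272 × (8.55/2.51)^0.667 = 272 × 2.264 = 615.8 K.
W_by = nCᵥ(T₁ − T₂) = (2.3)(12.47)(272 − 615.8) = -9861 J.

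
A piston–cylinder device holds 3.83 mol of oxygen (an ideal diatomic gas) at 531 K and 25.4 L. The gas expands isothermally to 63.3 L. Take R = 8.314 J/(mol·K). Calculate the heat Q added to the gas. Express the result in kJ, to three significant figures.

Q ≈ 15.4 kJ

Isothermal ⇒ ΔU = 0, so Q = W = nRT ln(V₂/V₁).
Q = (3.83)(8.314)(531) ln(63.3/25.4) = 16908 × 0.9131 = 15440 J.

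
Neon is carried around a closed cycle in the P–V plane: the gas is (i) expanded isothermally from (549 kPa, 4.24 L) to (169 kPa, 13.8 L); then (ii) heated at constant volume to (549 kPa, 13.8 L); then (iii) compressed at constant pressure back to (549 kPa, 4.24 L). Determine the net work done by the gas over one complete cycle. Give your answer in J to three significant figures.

Leg (i): W = PᵢVᵢ ln(V_f/Vᵢ) = (2328) ln(13.8/4.24) = 2747 J.
Leg (ii): W = 0.
Leg (iii): W = PΔV = (549)(4.24 − 13.8) = -5248 J.
W_net = 2747 − 5248 = -2501 J.

W_net ≈ -2500 J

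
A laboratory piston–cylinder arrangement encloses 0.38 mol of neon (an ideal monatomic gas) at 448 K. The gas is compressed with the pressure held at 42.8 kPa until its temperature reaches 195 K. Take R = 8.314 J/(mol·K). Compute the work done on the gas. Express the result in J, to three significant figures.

W ≈ 799 J

Isobaric: W = P ΔV = nR ΔT.
W = (0.38)(8.314)(195 − 448) = -799.3 J.
Work on gas = −W_by = 799.3 J.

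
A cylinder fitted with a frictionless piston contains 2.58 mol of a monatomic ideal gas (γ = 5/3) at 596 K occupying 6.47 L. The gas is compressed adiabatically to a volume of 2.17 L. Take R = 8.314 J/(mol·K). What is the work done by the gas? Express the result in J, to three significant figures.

Adiabatic: TV^(γ−1) = const with γ = 5/3.
T₂ = T₁ (V₁/V₂)^(γ−1) = 596 × (6.47/2.17)^0.667 = 596 × 2.072 = 1235 K.
W_by = nCᵥ(T₁ − T₂) = (2.58)(12.47)(596 − 1235) = -20549 J.

W ≈ -20500 J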